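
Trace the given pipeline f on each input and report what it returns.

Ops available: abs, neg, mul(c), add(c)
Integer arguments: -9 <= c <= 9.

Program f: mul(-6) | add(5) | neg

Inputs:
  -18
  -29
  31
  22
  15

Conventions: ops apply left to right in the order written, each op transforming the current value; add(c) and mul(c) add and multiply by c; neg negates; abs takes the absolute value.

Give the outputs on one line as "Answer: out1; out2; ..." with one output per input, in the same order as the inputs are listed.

Execution, op by op:
  -18 -> 108 -> 113 -> -113
  -29 -> 174 -> 179 -> -179
  31 -> -186 -> -181 -> 181
  22 -> -132 -> -127 -> 127
  15 -> -90 -> -85 -> 85

-113; -179; 181; 127; 85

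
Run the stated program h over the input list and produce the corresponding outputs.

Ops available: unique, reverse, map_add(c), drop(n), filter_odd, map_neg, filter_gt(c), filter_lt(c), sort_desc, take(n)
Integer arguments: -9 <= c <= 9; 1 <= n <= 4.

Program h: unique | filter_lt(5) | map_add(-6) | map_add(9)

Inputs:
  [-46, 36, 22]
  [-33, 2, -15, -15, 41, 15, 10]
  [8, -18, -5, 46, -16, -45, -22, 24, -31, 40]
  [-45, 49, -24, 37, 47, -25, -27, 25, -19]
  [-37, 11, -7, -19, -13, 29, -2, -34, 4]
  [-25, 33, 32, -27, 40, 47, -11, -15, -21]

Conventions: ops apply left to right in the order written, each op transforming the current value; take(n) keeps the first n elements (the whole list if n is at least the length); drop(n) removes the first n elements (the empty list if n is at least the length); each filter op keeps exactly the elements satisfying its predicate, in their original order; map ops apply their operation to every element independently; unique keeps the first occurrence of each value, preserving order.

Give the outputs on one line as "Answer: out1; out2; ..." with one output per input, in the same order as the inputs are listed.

[-43]; [-30, 5, -12]; [-15, -2, -13, -42, -19, -28]; [-42, -21, -22, -24, -16]; [-34, -4, -16, -10, 1, -31, 7]; [-22, -24, -8, -12, -18]

Execution, op by op:
  [-46, 36, 22] -> [-46, 36, 22] -> [-46] -> [-52] -> [-43]
  [-33, 2, -15, -15, 41, 15, 10] -> [-33, 2, -15, 41, 15, 10] -> [-33, 2, -15] -> [-39, -4, -21] -> [-30, 5, -12]
  [8, -18, -5, 46, -16, -45, -22, 24, -31, 40] -> [8, -18, -5, 46, -16, -45, -22, 24, -31, 40] -> [-18, -5, -16, -45, -22, -31] -> [-24, -11, -22, -51, -28, -37] -> [-15, -2, -13, -42, -19, -28]
  [-45, 49, -24, 37, 47, -25, -27, 25, -19] -> [-45, 49, -24, 37, 47, -25, -27, 25, -19] -> [-45, -24, -25, -27, -19] -> [-51, -30, -31, -33, -25] -> [-42, -21, -22, -24, -16]
  [-37, 11, -7, -19, -13, 29, -2, -34, 4] -> [-37, 11, -7, -19, -13, 29, -2, -34, 4] -> [-37, -7, -19, -13, -2, -34, 4] -> [-43, -13, -25, -19, -8, -40, -2] -> [-34, -4, -16, -10, 1, -31, 7]
  [-25, 33, 32, -27, 40, 47, -11, -15, -21] -> [-25, 33, 32, -27, 40, 47, -11, -15, -21] -> [-25, -27, -11, -15, -21] -> [-31, -33, -17, -21, -27] -> [-22, -24, -8, -12, -18]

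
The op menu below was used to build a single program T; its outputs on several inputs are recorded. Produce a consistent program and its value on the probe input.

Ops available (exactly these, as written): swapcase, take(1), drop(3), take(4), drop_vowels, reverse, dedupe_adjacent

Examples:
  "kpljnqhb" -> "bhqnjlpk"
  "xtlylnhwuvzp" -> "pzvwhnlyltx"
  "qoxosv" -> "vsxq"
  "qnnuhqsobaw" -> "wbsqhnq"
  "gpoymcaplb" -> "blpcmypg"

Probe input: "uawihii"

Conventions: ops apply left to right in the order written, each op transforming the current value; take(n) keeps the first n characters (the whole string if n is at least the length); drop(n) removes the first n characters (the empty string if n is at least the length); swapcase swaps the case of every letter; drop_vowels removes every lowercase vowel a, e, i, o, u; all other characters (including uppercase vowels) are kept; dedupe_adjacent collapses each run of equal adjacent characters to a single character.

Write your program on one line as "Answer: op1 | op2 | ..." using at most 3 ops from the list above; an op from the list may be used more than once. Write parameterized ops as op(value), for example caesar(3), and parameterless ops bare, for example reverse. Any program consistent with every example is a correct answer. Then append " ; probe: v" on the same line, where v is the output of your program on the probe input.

drop_vowels | dedupe_adjacent | reverse ; probe: "hw"

Check, running the answer program on each example:
  "kpljnqhb" -> "kpljnqhb" -> "kpljnqhb" -> "bhqnjlpk"
  "xtlylnhwuvzp" -> "xtlylnhwvzp" -> "xtlylnhwvzp" -> "pzvwhnlyltx"
  "qoxosv" -> "qxsv" -> "qxsv" -> "vsxq"
  "qnnuhqsobaw" -> "qnnhqsbw" -> "qnhqsbw" -> "wbsqhnq"
  "gpoymcaplb" -> "gpymcplb" -> "gpymcplb" -> "blpcmypg"
  probe: "uawihii" -> "wh" -> "wh" -> "hw"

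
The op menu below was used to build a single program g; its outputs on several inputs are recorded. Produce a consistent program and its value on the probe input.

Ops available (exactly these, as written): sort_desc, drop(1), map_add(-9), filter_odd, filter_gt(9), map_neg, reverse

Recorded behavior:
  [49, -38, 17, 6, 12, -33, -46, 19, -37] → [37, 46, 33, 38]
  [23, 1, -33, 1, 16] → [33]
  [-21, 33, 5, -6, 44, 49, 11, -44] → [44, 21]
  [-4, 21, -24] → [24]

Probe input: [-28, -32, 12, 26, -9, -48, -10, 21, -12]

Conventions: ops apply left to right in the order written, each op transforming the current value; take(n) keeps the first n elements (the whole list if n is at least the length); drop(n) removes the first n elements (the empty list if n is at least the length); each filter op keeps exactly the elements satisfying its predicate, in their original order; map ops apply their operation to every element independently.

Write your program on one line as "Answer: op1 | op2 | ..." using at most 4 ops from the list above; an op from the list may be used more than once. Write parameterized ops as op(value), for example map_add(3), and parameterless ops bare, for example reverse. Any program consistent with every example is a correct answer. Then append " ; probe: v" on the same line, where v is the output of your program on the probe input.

reverse | map_neg | filter_gt(9) ; probe: [12, 10, 48, 32, 28]

Check, running the answer program on each example:
  [49, -38, 17, 6, 12, -33, -46, 19, -37] -> [-37, 19, -46, -33, 12, 6, 17, -38, 49] -> [37, -19, 46, 33, -12, -6, -17, 38, -49] -> [37, 46, 33, 38]
  [23, 1, -33, 1, 16] -> [16, 1, -33, 1, 23] -> [-16, -1, 33, -1, -23] -> [33]
  [-21, 33, 5, -6, 44, 49, 11, -44] -> [-44, 11, 49, 44, -6, 5, 33, -21] -> [44, -11, -49, -44, 6, -5, -33, 21] -> [44, 21]
  [-4, 21, -24] -> [-24, 21, -4] -> [24, -21, 4] -> [24]
  probe: [-28, -32, 12, 26, -9, -48, -10, 21, -12] -> [-12, 21, -10, -48, -9, 26, 12, -32, -28] -> [12, -21, 10, 48, 9, -26, -12, 32, 28] -> [12, 10, 48, 32, 28]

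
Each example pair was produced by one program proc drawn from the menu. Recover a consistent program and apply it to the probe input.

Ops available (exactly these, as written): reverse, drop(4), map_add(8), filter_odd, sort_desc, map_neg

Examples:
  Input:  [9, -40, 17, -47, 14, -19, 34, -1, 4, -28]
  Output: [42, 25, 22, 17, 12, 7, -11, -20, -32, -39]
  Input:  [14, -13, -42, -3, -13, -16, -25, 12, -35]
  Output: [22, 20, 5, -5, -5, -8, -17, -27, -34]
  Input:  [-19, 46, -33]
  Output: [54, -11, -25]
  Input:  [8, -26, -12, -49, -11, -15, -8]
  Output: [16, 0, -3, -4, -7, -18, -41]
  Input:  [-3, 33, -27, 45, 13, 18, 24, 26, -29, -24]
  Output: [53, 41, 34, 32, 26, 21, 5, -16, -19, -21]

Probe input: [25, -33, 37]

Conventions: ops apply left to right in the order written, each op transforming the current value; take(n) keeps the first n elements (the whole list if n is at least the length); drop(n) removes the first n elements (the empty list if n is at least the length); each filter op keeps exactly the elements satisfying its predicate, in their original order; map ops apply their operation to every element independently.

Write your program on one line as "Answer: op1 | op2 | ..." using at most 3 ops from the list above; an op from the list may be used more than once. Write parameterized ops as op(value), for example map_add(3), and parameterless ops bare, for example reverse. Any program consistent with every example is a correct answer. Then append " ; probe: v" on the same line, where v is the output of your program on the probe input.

reverse | sort_desc | map_add(8) ; probe: [45, 33, -25]

Check, running the answer program on each example:
  [9, -40, 17, -47, 14, -19, 34, -1, 4, -28] -> [-28, 4, -1, 34, -19, 14, -47, 17, -40, 9] -> [34, 17, 14, 9, 4, -1, -19, -28, -40, -47] -> [42, 25, 22, 17, 12, 7, -11, -20, -32, -39]
  [14, -13, -42, -3, -13, -16, -25, 12, -35] -> [-35, 12, -25, -16, -13, -3, -42, -13, 14] -> [14, 12, -3, -13, -13, -16, -25, -35, -42] -> [22, 20, 5, -5, -5, -8, -17, -27, -34]
  [-19, 46, -33] -> [-33, 46, -19] -> [46, -19, -33] -> [54, -11, -25]
  [8, -26, -12, -49, -11, -15, -8] -> [-8, -15, -11, -49, -12, -26, 8] -> [8, -8, -11, -12, -15, -26, -49] -> [16, 0, -3, -4, -7, -18, -41]
  [-3, 33, -27, 45, 13, 18, 24, 26, -29, -24] -> [-24, -29, 26, 24, 18, 13, 45, -27, 33, -3] -> [45, 33, 26, 24, 18, 13, -3, -24, -27, -29] -> [53, 41, 34, 32, 26, 21, 5, -16, -19, -21]
  probe: [25, -33, 37] -> [37, -33, 25] -> [37, 25, -33] -> [45, 33, -25]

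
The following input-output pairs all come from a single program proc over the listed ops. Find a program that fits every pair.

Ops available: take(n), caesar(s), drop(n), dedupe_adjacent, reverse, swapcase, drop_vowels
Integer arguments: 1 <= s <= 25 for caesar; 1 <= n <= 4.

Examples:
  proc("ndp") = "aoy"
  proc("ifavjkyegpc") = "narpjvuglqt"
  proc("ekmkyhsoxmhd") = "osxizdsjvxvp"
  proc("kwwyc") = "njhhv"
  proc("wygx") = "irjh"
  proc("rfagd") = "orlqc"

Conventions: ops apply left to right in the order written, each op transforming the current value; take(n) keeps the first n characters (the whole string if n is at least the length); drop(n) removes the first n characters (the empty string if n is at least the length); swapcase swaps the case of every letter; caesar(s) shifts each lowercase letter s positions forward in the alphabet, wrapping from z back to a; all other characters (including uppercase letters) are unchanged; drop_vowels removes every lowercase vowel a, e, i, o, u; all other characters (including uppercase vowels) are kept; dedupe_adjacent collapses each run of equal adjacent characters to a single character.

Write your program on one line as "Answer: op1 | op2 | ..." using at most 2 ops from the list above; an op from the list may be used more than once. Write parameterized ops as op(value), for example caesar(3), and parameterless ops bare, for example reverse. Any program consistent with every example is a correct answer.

caesar(11) | reverse

Check, running the answer program on each example:
  "ndp" -> "yoa" -> "aoy"
  "ifavjkyegpc" -> "tqlguvjpran" -> "narpjvuglqt"
  "ekmkyhsoxmhd" -> "pvxvjsdzixso" -> "osxizdsjvxvp"
  "kwwyc" -> "vhhjn" -> "njhhv"
  "wygx" -> "hjri" -> "irjh"
  "rfagd" -> "cqlro" -> "orlqc"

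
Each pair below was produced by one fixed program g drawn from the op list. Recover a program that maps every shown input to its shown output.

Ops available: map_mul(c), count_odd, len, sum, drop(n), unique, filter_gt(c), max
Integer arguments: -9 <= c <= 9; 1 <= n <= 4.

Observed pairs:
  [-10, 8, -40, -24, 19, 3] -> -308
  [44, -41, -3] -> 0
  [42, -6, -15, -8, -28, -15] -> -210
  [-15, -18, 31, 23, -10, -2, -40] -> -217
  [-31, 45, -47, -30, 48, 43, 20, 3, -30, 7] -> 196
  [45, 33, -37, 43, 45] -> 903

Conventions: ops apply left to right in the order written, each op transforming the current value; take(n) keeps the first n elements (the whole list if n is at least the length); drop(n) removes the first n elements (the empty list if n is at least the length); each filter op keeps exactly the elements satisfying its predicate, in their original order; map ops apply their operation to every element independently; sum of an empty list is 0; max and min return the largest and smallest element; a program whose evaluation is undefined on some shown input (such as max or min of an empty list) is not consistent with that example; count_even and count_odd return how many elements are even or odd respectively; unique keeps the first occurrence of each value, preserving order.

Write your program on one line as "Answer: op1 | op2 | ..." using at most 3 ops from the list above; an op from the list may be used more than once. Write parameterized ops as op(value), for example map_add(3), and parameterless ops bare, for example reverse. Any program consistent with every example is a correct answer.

map_mul(7) | sum

Check, running the answer program on each example:
  [-10, 8, -40, -24, 19, 3] -> [-70, 56, -280, -168, 133, 21] -> -308
  [44, -41, -3] -> [308, -287, -21] -> 0
  [42, -6, -15, -8, -28, -15] -> [294, -42, -105, -56, -196, -105] -> -210
  [-15, -18, 31, 23, -10, -2, -40] -> [-105, -126, 217, 161, -70, -14, -280] -> -217
  [-31, 45, -47, -30, 48, 43, 20, 3, -30, 7] -> [-217, 315, -329, -210, 336, 301, 140, 21, -210, 49] -> 196
  [45, 33, -37, 43, 45] -> [315, 231, -259, 301, 315] -> 903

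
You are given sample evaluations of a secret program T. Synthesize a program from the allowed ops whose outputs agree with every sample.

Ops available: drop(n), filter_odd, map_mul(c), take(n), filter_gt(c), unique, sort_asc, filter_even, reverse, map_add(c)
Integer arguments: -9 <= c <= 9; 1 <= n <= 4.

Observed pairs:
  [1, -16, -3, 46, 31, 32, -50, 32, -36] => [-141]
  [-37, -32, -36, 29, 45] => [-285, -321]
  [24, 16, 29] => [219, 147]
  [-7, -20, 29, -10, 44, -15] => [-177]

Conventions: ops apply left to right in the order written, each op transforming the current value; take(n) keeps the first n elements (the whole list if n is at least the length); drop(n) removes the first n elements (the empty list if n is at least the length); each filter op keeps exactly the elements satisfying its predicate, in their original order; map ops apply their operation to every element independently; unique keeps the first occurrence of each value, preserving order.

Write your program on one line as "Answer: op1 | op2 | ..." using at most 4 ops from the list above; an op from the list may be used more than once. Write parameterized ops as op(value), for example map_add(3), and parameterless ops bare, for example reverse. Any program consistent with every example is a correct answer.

take(3) | map_mul(9) | map_add(3) | filter_odd

Check, running the answer program on each example:
  [1, -16, -3, 46, 31, 32, -50, 32, -36] -> [1, -16, -3] -> [9, -144, -27] -> [12, -141, -24] -> [-141]
  [-37, -32, -36, 29, 45] -> [-37, -32, -36] -> [-333, -288, -324] -> [-330, -285, -321] -> [-285, -321]
  [24, 16, 29] -> [24, 16, 29] -> [216, 144, 261] -> [219, 147, 264] -> [219, 147]
  [-7, -20, 29, -10, 44, -15] -> [-7, -20, 29] -> [-63, -180, 261] -> [-60, -177, 264] -> [-177]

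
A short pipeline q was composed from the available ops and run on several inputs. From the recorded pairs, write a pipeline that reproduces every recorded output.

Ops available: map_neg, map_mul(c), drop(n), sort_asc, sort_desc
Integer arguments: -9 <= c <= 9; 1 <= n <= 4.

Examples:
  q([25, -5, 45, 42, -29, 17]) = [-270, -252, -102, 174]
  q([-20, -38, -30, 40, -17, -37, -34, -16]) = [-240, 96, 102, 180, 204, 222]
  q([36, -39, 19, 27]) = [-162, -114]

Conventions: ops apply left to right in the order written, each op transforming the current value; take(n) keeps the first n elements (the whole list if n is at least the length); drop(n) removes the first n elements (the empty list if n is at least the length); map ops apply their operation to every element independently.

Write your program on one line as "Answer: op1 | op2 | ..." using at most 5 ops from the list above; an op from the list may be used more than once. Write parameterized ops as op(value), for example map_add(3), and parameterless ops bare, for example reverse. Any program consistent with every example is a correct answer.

map_neg | map_mul(-6) | map_neg | drop(2) | sort_asc

Check, running the answer program on each example:
  [25, -5, 45, 42, -29, 17] -> [-25, 5, -45, -42, 29, -17] -> [150, -30, 270, 252, -174, 102] -> [-150, 30, -270, -252, 174, -102] -> [-270, -252, 174, -102] -> [-270, -252, -102, 174]
  [-20, -38, -30, 40, -17, -37, -34, -16] -> [20, 38, 30, -40, 17, 37, 34, 16] -> [-120, -228, -180, 240, -102, -222, -204, -96] -> [120, 228, 180, -240, 102, 222, 204, 96] -> [180, -240, 102, 222, 204, 96] -> [-240, 96, 102, 180, 204, 222]
  [36, -39, 19, 27] -> [-36, 39, -19, -27] -> [216, -234, 114, 162] -> [-216, 234, -114, -162] -> [-114, -162] -> [-162, -114]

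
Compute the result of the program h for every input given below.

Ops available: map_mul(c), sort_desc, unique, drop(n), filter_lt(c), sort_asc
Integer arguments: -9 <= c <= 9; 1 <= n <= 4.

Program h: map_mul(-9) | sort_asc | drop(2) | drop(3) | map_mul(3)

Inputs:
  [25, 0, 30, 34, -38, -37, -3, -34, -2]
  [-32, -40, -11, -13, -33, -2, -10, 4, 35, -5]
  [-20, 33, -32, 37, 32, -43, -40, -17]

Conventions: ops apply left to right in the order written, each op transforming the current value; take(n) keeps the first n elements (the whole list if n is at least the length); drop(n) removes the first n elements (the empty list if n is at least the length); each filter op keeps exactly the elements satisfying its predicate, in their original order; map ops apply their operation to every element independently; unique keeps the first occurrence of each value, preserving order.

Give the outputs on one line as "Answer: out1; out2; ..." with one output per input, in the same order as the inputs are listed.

[81, 918, 999, 1026]; [297, 351, 864, 891, 1080]; [864, 1080, 1161]

Execution, op by op:
  [25, 0, 30, 34, -38, -37, -3, -34, -2] -> [-225, 0, -270, -306, 342, 333, 27, 306, 18] -> [-306, -270, -225, 0, 18, 27, 306, 333, 342] -> [-225, 0, 18, 27, 306, 333, 342] -> [27, 306, 333, 342] -> [81, 918, 999, 1026]
  [-32, -40, -11, -13, -33, -2, -10, 4, 35, -5] -> [288, 360, 99, 117, 297, 18, 90, -36, -315, 45] -> [-315, -36, 18, 45, 90, 99, 117, 288, 297, 360] -> [18, 45, 90, 99, 117, 288, 297, 360] -> [99, 117, 288, 297, 360] -> [297, 351, 864, 891, 1080]
  [-20, 33, -32, 37, 32, -43, -40, -17] -> [180, -297, 288, -333, -288, 387, 360, 153] -> [-333, -297, -288, 153, 180, 288, 360, 387] -> [-288, 153, 180, 288, 360, 387] -> [288, 360, 387] -> [864, 1080, 1161]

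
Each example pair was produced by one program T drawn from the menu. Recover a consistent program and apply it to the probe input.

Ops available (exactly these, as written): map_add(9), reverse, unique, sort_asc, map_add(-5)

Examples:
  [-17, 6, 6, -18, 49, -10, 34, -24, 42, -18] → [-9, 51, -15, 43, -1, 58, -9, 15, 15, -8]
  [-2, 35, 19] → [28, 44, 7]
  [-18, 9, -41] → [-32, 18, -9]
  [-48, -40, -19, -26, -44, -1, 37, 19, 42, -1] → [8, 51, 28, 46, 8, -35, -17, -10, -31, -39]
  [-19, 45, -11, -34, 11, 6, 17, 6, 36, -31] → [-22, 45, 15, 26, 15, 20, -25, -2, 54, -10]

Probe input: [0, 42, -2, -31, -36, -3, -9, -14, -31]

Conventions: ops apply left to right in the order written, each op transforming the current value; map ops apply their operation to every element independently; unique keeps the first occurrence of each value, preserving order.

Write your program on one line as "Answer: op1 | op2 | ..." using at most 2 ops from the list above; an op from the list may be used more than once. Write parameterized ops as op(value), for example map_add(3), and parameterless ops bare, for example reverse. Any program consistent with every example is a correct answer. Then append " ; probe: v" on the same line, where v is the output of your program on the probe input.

reverse | map_add(9) ; probe: [-22, -5, 0, 6, -27, -22, 7, 51, 9]

Check, running the answer program on each example:
  [-17, 6, 6, -18, 49, -10, 34, -24, 42, -18] -> [-18, 42, -24, 34, -10, 49, -18, 6, 6, -17] -> [-9, 51, -15, 43, -1, 58, -9, 15, 15, -8]
  [-2, 35, 19] -> [19, 35, -2] -> [28, 44, 7]
  [-18, 9, -41] -> [-41, 9, -18] -> [-32, 18, -9]
  [-48, -40, -19, -26, -44, -1, 37, 19, 42, -1] -> [-1, 42, 19, 37, -1, -44, -26, -19, -40, -48] -> [8, 51, 28, 46, 8, -35, -17, -10, -31, -39]
  [-19, 45, -11, -34, 11, 6, 17, 6, 36, -31] -> [-31, 36, 6, 17, 6, 11, -34, -11, 45, -19] -> [-22, 45, 15, 26, 15, 20, -25, -2, 54, -10]
  probe: [0, 42, -2, -31, -36, -3, -9, -14, -31] -> [-31, -14, -9, -3, -36, -31, -2, 42, 0] -> [-22, -5, 0, 6, -27, -22, 7, 51, 9]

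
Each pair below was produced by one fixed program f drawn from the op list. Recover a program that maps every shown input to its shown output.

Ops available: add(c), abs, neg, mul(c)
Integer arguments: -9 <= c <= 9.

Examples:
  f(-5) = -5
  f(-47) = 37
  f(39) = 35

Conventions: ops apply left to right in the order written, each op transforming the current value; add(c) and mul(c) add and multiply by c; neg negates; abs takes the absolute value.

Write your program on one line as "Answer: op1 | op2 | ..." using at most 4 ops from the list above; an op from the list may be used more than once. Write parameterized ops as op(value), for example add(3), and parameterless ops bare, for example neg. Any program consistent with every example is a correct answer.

add(3) | neg | abs | add(-7)

Check, running the answer program on each example:
  -5 -> -2 -> 2 -> 2 -> -5
  -47 -> -44 -> 44 -> 44 -> 37
  39 -> 42 -> -42 -> 42 -> 35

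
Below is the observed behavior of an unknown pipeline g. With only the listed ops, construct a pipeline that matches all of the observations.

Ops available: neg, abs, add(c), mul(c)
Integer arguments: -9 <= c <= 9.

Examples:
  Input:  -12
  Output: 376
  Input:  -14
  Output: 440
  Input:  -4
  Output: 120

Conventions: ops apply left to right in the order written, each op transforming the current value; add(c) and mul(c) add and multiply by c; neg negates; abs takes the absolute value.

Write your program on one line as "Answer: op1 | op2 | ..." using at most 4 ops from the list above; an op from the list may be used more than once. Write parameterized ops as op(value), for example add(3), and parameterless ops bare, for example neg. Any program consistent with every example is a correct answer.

mul(8) | mul(4) | neg | add(-8)

Check, running the answer program on each example:
  -12 -> -96 -> -384 -> 384 -> 376
  -14 -> -112 -> -448 -> 448 -> 440
  -4 -> -32 -> -128 -> 128 -> 120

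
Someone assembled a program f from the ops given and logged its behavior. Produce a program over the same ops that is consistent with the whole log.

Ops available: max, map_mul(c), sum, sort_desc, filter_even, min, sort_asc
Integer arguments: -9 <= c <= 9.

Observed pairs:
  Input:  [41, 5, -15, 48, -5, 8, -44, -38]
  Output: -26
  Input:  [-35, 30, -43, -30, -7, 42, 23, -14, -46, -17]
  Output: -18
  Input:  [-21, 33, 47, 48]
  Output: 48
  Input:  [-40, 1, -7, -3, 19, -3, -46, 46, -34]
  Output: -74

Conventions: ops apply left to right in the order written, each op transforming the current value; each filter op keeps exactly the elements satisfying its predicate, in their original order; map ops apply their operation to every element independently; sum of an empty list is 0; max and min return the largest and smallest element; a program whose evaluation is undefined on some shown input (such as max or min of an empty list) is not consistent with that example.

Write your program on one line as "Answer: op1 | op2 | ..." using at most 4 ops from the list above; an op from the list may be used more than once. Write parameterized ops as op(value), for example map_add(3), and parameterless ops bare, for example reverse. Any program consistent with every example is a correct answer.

sort_desc | filter_even | sum

Check, running the answer program on each example:
  [41, 5, -15, 48, -5, 8, -44, -38] -> [48, 41, 8, 5, -5, -15, -38, -44] -> [48, 8, -38, -44] -> -26
  [-35, 30, -43, -30, -7, 42, 23, -14, -46, -17] -> [42, 30, 23, -7, -14, -17, -30, -35, -43, -46] -> [42, 30, -14, -30, -46] -> -18
  [-21, 33, 47, 48] -> [48, 47, 33, -21] -> [48] -> 48
  [-40, 1, -7, -3, 19, -3, -46, 46, -34] -> [46, 19, 1, -3, -3, -7, -34, -40, -46] -> [46, -34, -40, -46] -> -74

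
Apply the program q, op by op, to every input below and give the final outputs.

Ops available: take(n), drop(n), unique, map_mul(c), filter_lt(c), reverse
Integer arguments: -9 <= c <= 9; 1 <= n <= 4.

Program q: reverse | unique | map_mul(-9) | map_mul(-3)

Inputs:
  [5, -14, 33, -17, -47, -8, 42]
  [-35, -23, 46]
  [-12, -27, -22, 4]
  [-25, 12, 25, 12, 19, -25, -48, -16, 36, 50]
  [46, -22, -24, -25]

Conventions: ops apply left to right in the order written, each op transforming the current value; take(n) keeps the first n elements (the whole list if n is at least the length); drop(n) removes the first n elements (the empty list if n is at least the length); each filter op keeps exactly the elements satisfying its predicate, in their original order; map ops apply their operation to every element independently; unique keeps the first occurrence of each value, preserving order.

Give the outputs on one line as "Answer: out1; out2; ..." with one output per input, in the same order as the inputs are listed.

[1134, -216, -1269, -459, 891, -378, 135]; [1242, -621, -945]; [108, -594, -729, -324]; [1350, 972, -432, -1296, -675, 513, 324, 675]; [-675, -648, -594, 1242]

Execution, op by op:
  [5, -14, 33, -17, -47, -8, 42] -> [42, -8, -47, -17, 33, -14, 5] -> [42, -8, -47, -17, 33, -14, 5] -> [-378, 72, 423, 153, -297, 126, -45] -> [1134, -216, -1269, -459, 891, -378, 135]
  [-35, -23, 46] -> [46, -23, -35] -> [46, -23, -35] -> [-414, 207, 315] -> [1242, -621, -945]
  [-12, -27, -22, 4] -> [4, -22, -27, -12] -> [4, -22, -27, -12] -> [-36, 198, 243, 108] -> [108, -594, -729, -324]
  [-25, 12, 25, 12, 19, -25, -48, -16, 36, 50] -> [50, 36, -16, -48, -25, 19, 12, 25, 12, -25] -> [50, 36, -16, -48, -25, 19, 12, 25] -> [-450, -324, 144, 432, 225, -171, -108, -225] -> [1350, 972, -432, -1296, -675, 513, 324, 675]
  [46, -22, -24, -25] -> [-25, -24, -22, 46] -> [-25, -24, -22, 46] -> [225, 216, 198, -414] -> [-675, -648, -594, 1242]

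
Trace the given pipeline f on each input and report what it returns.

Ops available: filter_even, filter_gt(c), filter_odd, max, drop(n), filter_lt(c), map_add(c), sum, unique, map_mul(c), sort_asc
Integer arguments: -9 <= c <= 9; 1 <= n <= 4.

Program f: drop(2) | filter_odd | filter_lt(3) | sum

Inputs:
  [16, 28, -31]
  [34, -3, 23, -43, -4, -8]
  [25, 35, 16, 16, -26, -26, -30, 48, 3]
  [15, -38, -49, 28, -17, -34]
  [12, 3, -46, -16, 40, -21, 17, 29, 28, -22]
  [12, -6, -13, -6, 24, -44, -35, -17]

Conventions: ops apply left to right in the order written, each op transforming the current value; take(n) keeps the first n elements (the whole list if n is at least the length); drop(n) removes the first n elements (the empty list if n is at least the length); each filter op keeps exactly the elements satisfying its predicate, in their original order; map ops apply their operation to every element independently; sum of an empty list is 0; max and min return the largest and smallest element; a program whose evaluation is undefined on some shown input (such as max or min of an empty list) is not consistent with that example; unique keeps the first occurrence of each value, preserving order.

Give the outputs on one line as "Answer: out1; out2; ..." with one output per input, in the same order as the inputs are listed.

Execution, op by op:
  [16, 28, -31] -> [-31] -> [-31] -> [-31] -> -31
  [34, -3, 23, -43, -4, -8] -> [23, -43, -4, -8] -> [23, -43] -> [-43] -> -43
  [25, 35, 16, 16, -26, -26, -30, 48, 3] -> [16, 16, -26, -26, -30, 48, 3] -> [3] -> [] -> 0
  [15, -38, -49, 28, -17, -34] -> [-49, 28, -17, -34] -> [-49, -17] -> [-49, -17] -> -66
  [12, 3, -46, -16, 40, -21, 17, 29, 28, -22] -> [-46, -16, 40, -21, 17, 29, 28, -22] -> [-21, 17, 29] -> [-21] -> -21
  [12, -6, -13, -6, 24, -44, -35, -17] -> [-13, -6, 24, -44, -35, -17] -> [-13, -35, -17] -> [-13, -35, -17] -> -65

-31; -43; 0; -66; -21; -65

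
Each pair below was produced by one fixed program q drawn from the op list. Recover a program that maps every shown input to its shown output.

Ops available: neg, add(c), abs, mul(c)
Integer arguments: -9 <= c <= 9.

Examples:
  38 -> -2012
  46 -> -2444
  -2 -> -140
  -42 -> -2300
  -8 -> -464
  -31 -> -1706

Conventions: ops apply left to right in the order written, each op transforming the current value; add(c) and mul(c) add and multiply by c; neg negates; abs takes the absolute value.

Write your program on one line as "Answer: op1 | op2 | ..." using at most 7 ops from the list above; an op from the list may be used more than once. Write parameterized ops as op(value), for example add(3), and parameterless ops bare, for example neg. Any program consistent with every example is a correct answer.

mul(9) | add(-6) | mul(-6) | abs | add(-4) | neg

Check, running the answer program on each example:
  38 -> 342 -> 336 -> -2016 -> 2016 -> 2012 -> -2012
  46 -> 414 -> 408 -> -2448 -> 2448 -> 2444 -> -2444
  -2 -> -18 -> -24 -> 144 -> 144 -> 140 -> -140
  -42 -> -378 -> -384 -> 2304 -> 2304 -> 2300 -> -2300
  -8 -> -72 -> -78 -> 468 -> 468 -> 464 -> -464
  -31 -> -279 -> -285 -> 1710 -> 1710 -> 1706 -> -1706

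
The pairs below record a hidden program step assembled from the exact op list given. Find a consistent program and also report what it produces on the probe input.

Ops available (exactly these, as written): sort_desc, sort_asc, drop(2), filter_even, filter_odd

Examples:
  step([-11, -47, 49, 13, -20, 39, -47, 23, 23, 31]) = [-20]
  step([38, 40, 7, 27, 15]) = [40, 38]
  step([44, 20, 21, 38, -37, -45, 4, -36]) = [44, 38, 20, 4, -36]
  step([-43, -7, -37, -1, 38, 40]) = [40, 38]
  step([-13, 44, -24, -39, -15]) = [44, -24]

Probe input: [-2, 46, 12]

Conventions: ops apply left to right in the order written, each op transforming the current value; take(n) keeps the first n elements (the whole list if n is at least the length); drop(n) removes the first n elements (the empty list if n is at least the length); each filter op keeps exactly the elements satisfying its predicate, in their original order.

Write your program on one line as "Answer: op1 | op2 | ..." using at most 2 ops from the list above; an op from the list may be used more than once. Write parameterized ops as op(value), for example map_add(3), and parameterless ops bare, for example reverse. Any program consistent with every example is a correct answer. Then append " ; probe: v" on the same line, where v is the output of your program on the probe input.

sort_desc | filter_even ; probe: [46, 12, -2]

Check, running the answer program on each example:
  [-11, -47, 49, 13, -20, 39, -47, 23, 23, 31] -> [49, 39, 31, 23, 23, 13, -11, -20, -47, -47] -> [-20]
  [38, 40, 7, 27, 15] -> [40, 38, 27, 15, 7] -> [40, 38]
  [44, 20, 21, 38, -37, -45, 4, -36] -> [44, 38, 21, 20, 4, -36, -37, -45] -> [44, 38, 20, 4, -36]
  [-43, -7, -37, -1, 38, 40] -> [40, 38, -1, -7, -37, -43] -> [40, 38]
  [-13, 44, -24, -39, -15] -> [44, -13, -15, -24, -39] -> [44, -24]
  probe: [-2, 46, 12] -> [46, 12, -2] -> [46, 12, -2]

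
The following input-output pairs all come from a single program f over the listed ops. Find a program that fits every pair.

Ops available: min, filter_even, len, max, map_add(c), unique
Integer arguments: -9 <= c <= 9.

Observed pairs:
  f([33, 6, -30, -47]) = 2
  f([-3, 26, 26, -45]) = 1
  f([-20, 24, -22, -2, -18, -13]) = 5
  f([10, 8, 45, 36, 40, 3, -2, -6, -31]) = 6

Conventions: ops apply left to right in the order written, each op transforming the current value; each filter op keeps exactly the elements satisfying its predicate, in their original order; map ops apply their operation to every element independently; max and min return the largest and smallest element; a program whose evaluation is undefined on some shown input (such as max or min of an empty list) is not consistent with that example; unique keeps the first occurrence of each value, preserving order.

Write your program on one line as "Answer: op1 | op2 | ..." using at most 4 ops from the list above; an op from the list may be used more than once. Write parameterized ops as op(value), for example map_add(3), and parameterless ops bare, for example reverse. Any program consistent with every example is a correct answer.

filter_even | unique | len

Check, running the answer program on each example:
  [33, 6, -30, -47] -> [6, -30] -> [6, -30] -> 2
  [-3, 26, 26, -45] -> [26, 26] -> [26] -> 1
  [-20, 24, -22, -2, -18, -13] -> [-20, 24, -22, -2, -18] -> [-20, 24, -22, -2, -18] -> 5
  [10, 8, 45, 36, 40, 3, -2, -6, -31] -> [10, 8, 36, 40, -2, -6] -> [10, 8, 36, 40, -2, -6] -> 6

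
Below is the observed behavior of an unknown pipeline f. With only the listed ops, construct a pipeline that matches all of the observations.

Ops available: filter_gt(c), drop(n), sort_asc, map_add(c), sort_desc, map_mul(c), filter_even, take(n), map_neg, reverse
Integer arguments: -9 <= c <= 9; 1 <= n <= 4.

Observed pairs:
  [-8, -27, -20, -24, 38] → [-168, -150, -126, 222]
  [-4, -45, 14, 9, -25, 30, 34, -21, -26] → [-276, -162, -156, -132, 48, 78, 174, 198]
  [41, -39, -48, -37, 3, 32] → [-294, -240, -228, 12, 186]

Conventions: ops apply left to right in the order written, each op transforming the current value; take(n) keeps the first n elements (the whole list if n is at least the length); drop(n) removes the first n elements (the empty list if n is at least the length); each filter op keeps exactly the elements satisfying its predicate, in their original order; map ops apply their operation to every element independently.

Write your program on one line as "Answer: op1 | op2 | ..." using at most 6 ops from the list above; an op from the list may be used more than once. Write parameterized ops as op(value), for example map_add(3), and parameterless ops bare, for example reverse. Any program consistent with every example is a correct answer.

drop(1) | sort_desc | sort_asc | map_neg | map_mul(-6) | map_add(-6)

Check, running the answer program on each example:
  [-8, -27, -20, -24, 38] -> [-27, -20, -24, 38] -> [38, -20, -24, -27] -> [-27, -24, -20, 38] -> [27, 24, 20, -38] -> [-162, -144, -120, 228] -> [-168, -150, -126, 222]
  [-4, -45, 14, 9, -25, 30, 34, -21, -26] -> [-45, 14, 9, -25, 30, 34, -21, -26] -> [34, 30, 14, 9, -21, -25, -26, -45] -> [-45, -26, -25, -21, 9, 14, 30, 34] -> [45, 26, 25, 21, -9, -14, -30, -34] -> [-270, -156, -150, -126, 54, 84, 180, 204] -> [-276, -162, -156, -132, 48, 78, 174, 198]
  [41, -39, -48, -37, 3, 32] -> [-39, -48, -37, 3, 32] -> [32, 3, -37, -39, -48] -> [-48, -39, -37, 3, 32] -> [48, 39, 37, -3, -32] -> [-288, -234, -222, 18, 192] -> [-294, -240, -228, 12, 186]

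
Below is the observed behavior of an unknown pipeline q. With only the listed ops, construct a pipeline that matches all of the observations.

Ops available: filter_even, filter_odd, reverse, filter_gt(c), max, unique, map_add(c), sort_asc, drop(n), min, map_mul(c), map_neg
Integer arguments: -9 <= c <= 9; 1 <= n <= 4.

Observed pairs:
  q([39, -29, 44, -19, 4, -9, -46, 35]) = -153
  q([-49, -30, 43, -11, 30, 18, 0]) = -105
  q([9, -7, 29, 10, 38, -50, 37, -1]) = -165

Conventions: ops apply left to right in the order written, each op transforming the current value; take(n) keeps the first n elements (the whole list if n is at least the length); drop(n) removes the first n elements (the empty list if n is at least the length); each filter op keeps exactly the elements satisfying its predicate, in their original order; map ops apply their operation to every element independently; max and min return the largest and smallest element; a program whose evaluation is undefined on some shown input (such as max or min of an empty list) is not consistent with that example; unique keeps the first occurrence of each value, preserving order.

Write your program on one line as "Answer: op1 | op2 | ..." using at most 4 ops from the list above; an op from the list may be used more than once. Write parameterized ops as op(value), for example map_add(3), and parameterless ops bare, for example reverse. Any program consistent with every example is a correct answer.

map_add(-5) | map_mul(3) | filter_odd | min

Check, running the answer program on each example:
  [39, -29, 44, -19, 4, -9, -46, 35] -> [34, -34, 39, -24, -1, -14, -51, 30] -> [102, -102, 117, -72, -3, -42, -153, 90] -> [117, -3, -153] -> -153
  [-49, -30, 43, -11, 30, 18, 0] -> [-54, -35, 38, -16, 25, 13, -5] -> [-162, -105, 114, -48, 75, 39, -15] -> [-105, 75, 39, -15] -> -105
  [9, -7, 29, 10, 38, -50, 37, -1] -> [4, -12, 24, 5, 33, -55, 32, -6] -> [12, -36, 72, 15, 99, -165, 96, -18] -> [15, 99, -165] -> -165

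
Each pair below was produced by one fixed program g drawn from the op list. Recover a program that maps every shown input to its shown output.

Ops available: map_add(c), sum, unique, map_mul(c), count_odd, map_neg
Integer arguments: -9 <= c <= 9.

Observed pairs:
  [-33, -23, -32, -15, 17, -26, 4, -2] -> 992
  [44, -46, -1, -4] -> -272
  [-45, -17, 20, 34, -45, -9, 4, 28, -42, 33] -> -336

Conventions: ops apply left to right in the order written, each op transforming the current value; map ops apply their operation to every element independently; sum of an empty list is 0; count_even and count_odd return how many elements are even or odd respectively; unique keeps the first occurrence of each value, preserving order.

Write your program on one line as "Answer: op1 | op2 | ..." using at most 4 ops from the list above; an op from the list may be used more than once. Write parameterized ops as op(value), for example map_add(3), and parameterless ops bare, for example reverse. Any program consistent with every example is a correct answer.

map_add(6) | map_mul(-8) | map_mul(2) | sum

Check, running the answer program on each example:
  [-33, -23, -32, -15, 17, -26, 4, -2] -> [-27, -17, -26, -9, 23, -20, 10, 4] -> [216, 136, 208, 72, -184, 160, -80, -32] -> [432, 272, 416, 144, -368, 320, -160, -64] -> 992
  [44, -46, -1, -4] -> [50, -40, 5, 2] -> [-400, 320, -40, -16] -> [-800, 640, -80, -32] -> -272
  [-45, -17, 20, 34, -45, -9, 4, 28, -42, 33] -> [-39, -11, 26, 40, -39, -3, 10, 34, -36, 39] -> [312, 88, -208, -320, 312, 24, -80, -272, 288, -312] -> [624, 176, -416, -640, 624, 48, -160, -544, 576, -624] -> -336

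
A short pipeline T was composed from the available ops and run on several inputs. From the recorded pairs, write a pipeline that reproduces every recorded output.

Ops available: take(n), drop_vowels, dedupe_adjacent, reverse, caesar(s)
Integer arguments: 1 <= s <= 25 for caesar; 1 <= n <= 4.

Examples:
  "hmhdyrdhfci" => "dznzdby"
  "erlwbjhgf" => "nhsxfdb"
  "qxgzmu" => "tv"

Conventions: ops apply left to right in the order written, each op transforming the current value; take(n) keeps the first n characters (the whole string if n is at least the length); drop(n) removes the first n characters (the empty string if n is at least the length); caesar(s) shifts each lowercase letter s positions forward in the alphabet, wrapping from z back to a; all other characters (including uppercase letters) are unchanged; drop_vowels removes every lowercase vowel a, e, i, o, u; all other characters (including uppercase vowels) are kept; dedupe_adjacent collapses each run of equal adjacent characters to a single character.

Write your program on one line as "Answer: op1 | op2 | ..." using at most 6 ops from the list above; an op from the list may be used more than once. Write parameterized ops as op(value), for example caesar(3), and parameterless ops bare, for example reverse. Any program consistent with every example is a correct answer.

caesar(14) | drop_vowels | dedupe_adjacent | caesar(8) | drop_vowels

Check, running the answer program on each example:
  "hmhdyrdhfci" -> "vavrmfrvtqw" -> "vvrmfrvtqw" -> "vrmfrvtqw" -> "dzunzdbye" -> "dznzdby"
  "erlwbjhgf" -> "sfzkpxvut" -> "sfzkpxvt" -> "sfzkpxvt" -> "anhsxfdb" -> "nhsxfdb"
  "qxgzmu" -> "elunai" -> "ln" -> "ln" -> "tv" -> "tv"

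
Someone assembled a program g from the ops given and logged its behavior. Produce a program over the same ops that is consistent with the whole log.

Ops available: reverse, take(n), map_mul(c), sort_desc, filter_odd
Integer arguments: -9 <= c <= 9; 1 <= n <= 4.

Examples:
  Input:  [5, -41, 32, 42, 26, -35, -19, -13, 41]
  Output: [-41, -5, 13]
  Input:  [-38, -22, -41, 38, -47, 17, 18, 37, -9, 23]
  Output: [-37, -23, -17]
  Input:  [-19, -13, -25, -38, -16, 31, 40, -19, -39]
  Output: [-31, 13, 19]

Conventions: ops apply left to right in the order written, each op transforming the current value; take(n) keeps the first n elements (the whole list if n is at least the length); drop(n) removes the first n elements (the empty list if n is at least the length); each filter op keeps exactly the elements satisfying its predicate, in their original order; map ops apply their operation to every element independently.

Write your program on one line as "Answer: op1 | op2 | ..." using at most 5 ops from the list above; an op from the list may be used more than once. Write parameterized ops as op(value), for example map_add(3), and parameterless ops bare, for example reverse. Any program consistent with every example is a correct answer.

sort_desc | map_mul(-1) | filter_odd | take(3)

Check, running the answer program on each example:
  [5, -41, 32, 42, 26, -35, -19, -13, 41] -> [42, 41, 32, 26, 5, -13, -19, -35, -41] -> [-42, -41, -32, -26, -5, 13, 19, 35, 41] -> [-41, -5, 13, 19, 35, 41] -> [-41, -5, 13]
  [-38, -22, -41, 38, -47, 17, 18, 37, -9, 23] -> [38, 37, 23, 18, 17, -9, -22, -38, -41, -47] -> [-38, -37, -23, -18, -17, 9, 22, 38, 41, 47] -> [-37, -23, -17, 9, 41, 47] -> [-37, -23, -17]
  [-19, -13, -25, -38, -16, 31, 40, -19, -39] -> [40, 31, -13, -16, -19, -19, -25, -38, -39] -> [-40, -31, 13, 16, 19, 19, 25, 38, 39] -> [-31, 13, 19, 19, 25, 39] -> [-31, 13, 19]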